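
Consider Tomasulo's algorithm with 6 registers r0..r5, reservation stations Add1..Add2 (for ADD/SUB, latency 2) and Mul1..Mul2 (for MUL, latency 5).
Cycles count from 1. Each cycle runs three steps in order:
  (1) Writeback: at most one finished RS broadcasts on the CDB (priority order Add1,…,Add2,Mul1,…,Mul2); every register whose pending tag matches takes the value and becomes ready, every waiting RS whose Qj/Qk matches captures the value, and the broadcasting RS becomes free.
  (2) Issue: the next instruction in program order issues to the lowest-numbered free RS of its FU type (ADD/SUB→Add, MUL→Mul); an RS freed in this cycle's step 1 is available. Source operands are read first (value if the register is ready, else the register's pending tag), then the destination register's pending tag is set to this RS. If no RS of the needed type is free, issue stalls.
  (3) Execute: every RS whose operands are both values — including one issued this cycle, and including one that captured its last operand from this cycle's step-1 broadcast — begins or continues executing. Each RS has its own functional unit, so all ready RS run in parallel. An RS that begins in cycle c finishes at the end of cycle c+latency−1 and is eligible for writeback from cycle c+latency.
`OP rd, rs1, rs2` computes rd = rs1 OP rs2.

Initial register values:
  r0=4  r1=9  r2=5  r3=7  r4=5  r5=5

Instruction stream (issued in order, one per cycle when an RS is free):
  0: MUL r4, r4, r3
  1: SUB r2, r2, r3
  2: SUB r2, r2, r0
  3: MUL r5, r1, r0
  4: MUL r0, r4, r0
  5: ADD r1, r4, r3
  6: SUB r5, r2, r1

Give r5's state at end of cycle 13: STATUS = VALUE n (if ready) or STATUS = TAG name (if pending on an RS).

  c1: issue MUL r4<-Mul1  regs: r0:4,r1:9,r2:5,r3:7,r4:Mul1,r5:5
  c2: issue SUB r2<-Add1  regs: r0:4,r1:9,r2:Add1,r3:7,r4:Mul1,r5:5
  c3: issue SUB r2<-Add2  regs: r0:4,r1:9,r2:Add2,r3:7,r4:Mul1,r5:5
  c4: CDB Add1=-2; issue MUL r5<-Mul2  regs: r0:4,r1:9,r2:Add2,r3:7,r4:Mul1,r5:Mul2
  c5: stall  regs: r0:4,r1:9,r2:Add2,r3:7,r4:Mul1,r5:Mul2
  c6: CDB Add2=-6; stall  regs: r0:4,r1:9,r2:-6,r3:7,r4:Mul1,r5:Mul2
  c7: CDB Mul1=35; issue MUL r0<-Mul1  regs: r0:Mul1,r1:9,r2:-6,r3:7,r4:35,r5:Mul2
  c8: issue ADD r1<-Add1  regs: r0:Mul1,r1:Add1,r2:-6,r3:7,r4:35,r5:Mul2
  c9: CDB Mul2=36; issue SUB r5<-Add2  regs: r0:Mul1,r1:Add1,r2:-6,r3:7,r4:35,r5:Add2
  c10: CDB Add1=42  regs: r0:Mul1,r1:42,r2:-6,r3:7,r4:35,r5:Add2
  c11: -  regs: r0:Mul1,r1:42,r2:-6,r3:7,r4:35,r5:Add2
  c12: CDB Add2=-48  regs: r0:Mul1,r1:42,r2:-6,r3:7,r4:35,r5:-48
  c13: CDB Mul1=140  regs: r0:140,r1:42,r2:-6,r3:7,r4:35,r5:-48

STATUS = VALUE -48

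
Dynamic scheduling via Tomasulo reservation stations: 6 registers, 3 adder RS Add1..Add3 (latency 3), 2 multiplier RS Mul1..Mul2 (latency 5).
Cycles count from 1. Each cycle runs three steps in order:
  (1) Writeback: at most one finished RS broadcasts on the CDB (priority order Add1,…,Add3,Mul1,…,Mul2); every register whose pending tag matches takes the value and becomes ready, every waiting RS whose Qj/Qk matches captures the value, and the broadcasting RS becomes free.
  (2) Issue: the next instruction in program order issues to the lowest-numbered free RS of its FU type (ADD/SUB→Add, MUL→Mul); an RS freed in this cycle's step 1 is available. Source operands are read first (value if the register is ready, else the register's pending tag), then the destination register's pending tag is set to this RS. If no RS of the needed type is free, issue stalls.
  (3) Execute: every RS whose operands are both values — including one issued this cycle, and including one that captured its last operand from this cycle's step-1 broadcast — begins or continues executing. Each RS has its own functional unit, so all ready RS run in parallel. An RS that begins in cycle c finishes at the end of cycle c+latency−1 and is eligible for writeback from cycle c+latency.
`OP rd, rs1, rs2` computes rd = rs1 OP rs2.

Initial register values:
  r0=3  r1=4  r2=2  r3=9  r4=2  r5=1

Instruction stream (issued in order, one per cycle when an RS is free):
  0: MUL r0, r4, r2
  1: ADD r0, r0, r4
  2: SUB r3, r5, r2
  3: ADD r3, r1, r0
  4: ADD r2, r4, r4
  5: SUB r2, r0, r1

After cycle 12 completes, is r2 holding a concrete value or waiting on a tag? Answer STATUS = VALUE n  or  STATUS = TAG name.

STATUS = TAG Add2

cycle 1: issue MUL r0<-Mul1 // r0:Mul1,r1:4,r2:2,r3:9,r4:2,r5:1
cycle 2: issue ADD r0<-Add1 // r0:Add1,r1:4,r2:2,r3:9,r4:2,r5:1
cycle 3: issue SUB r3<-Add2 // r0:Add1,r1:4,r2:2,r3:Add2,r4:2,r5:1
cycle 4: issue ADD r3<-Add3 // r0:Add1,r1:4,r2:2,r3:Add3,r4:2,r5:1
cycle 5: stall // r0:Add1,r1:4,r2:2,r3:Add3,r4:2,r5:1
cycle 6: CDB Add2=-1; issue ADD r2<-Add2 // r0:Add1,r1:4,r2:Add2,r3:Add3,r4:2,r5:1
cycle 7: CDB Mul1=4; stall // r0:Add1,r1:4,r2:Add2,r3:Add3,r4:2,r5:1
cycle 8: stall // r0:Add1,r1:4,r2:Add2,r3:Add3,r4:2,r5:1
cycle 9: CDB Add2=4; issue SUB r2<-Add2 // r0:Add1,r1:4,r2:Add2,r3:Add3,r4:2,r5:1
cycle 10: CDB Add1=6 // r0:6,r1:4,r2:Add2,r3:Add3,r4:2,r5:1
cycle 11: - // r0:6,r1:4,r2:Add2,r3:Add3,r4:2,r5:1
cycle 12: - // r0:6,r1:4,r2:Add2,r3:Add3,r4:2,r5:1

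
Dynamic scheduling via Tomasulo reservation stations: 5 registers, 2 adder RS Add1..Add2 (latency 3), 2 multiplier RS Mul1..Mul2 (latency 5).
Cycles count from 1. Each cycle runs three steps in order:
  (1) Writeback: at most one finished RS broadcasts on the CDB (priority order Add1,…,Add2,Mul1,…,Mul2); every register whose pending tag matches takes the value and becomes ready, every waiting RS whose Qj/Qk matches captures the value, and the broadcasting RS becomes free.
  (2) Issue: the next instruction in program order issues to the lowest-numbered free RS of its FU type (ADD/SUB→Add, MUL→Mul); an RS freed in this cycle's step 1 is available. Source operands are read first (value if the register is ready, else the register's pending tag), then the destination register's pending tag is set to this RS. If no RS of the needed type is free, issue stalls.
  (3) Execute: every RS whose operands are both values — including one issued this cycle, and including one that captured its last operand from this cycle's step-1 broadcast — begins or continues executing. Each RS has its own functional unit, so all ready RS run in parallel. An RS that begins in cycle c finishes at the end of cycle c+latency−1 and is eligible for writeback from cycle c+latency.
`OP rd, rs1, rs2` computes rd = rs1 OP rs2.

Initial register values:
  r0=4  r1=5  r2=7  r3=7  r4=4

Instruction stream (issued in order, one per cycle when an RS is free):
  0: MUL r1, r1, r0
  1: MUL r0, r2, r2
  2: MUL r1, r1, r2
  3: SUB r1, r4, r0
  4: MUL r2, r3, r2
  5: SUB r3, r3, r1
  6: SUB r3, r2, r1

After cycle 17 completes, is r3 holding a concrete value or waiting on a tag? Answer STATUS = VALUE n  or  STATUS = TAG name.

  c1: issue MUL r1<-Mul1  regs: r0:4,r1:Mul1,r2:7,r3:7,r4:4
  c2: issue MUL r0<-Mul2  regs: r0:Mul2,r1:Mul1,r2:7,r3:7,r4:4
  c3: stall  regs: r0:Mul2,r1:Mul1,r2:7,r3:7,r4:4
  c4: stall  regs: r0:Mul2,r1:Mul1,r2:7,r3:7,r4:4
  c5: stall  regs: r0:Mul2,r1:Mul1,r2:7,r3:7,r4:4
  c6: CDB Mul1=20; issue MUL r1<-Mul1  regs: r0:Mul2,r1:Mul1,r2:7,r3:7,r4:4
  c7: CDB Mul2=49; issue SUB r1<-Add1  regs: r0:49,r1:Add1,r2:7,r3:7,r4:4
  c8: issue MUL r2<-Mul2  regs: r0:49,r1:Add1,r2:Mul2,r3:7,r4:4
  c9: issue SUB r3<-Add2  regs: r0:49,r1:Add1,r2:Mul2,r3:Add2,r4:4
  c10: CDB Add1=-45; issue SUB r3<-Add1  regs: r0:49,r1:-45,r2:Mul2,r3:Add1,r4:4
  c11: CDB Mul1=140  regs: r0:49,r1:-45,r2:Mul2,r3:Add1,r4:4
  c12: -  regs: r0:49,r1:-45,r2:Mul2,r3:Add1,r4:4
  c13: CDB Add2=52  regs: r0:49,r1:-45,r2:Mul2,r3:Add1,r4:4
  c14: CDB Mul2=49  regs: r0:49,r1:-45,r2:49,r3:Add1,r4:4
  c15: -  regs: r0:49,r1:-45,r2:49,r3:Add1,r4:4
  c16: -  regs: r0:49,r1:-45,r2:49,r3:Add1,r4:4
  c17: CDB Add1=94  regs: r0:49,r1:-45,r2:49,r3:94,r4:4

STATUS = VALUE 94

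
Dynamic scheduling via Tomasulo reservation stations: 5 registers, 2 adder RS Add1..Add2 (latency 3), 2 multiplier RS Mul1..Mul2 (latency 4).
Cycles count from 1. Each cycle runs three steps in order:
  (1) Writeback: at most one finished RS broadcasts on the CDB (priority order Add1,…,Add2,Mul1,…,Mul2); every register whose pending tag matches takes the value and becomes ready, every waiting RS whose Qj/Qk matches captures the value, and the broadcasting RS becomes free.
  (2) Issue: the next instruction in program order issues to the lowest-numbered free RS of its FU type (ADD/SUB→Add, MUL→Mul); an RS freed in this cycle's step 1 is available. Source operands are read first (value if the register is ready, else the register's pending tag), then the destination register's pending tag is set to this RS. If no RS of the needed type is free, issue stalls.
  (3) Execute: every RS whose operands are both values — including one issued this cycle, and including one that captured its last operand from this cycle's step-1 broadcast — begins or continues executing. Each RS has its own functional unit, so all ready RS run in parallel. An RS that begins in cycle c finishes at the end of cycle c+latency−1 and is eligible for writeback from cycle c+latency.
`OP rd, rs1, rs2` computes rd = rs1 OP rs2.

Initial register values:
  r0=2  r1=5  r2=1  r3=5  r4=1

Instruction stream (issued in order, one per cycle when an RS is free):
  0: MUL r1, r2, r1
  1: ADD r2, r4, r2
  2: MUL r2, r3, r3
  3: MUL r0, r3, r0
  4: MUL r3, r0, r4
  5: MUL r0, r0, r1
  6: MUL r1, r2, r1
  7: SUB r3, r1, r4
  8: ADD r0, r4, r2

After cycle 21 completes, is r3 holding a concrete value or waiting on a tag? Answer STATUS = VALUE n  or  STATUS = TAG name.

STATUS = VALUE 124

c1: issue MUL r1<-Mul1 | r0:2,r1:Mul1,r2:1,r3:5,r4:1
c2: issue ADD r2<-Add1 | r0:2,r1:Mul1,r2:Add1,r3:5,r4:1
c3: issue MUL r2<-Mul2 | r0:2,r1:Mul1,r2:Mul2,r3:5,r4:1
c4: stall | r0:2,r1:Mul1,r2:Mul2,r3:5,r4:1
c5: CDB Add1=2; stall | r0:2,r1:Mul1,r2:Mul2,r3:5,r4:1
c6: CDB Mul1=5; issue MUL r0<-Mul1 | r0:Mul1,r1:5,r2:Mul2,r3:5,r4:1
c7: CDB Mul2=25; issue MUL r3<-Mul2 | r0:Mul1,r1:5,r2:25,r3:Mul2,r4:1
c8: stall | r0:Mul1,r1:5,r2:25,r3:Mul2,r4:1
c9: stall | r0:Mul1,r1:5,r2:25,r3:Mul2,r4:1
c10: CDB Mul1=10; issue MUL r0<-Mul1 | r0:Mul1,r1:5,r2:25,r3:Mul2,r4:1
c11: stall | r0:Mul1,r1:5,r2:25,r3:Mul2,r4:1
c12: stall | r0:Mul1,r1:5,r2:25,r3:Mul2,r4:1
c13: stall | r0:Mul1,r1:5,r2:25,r3:Mul2,r4:1
c14: CDB Mul1=50; issue MUL r1<-Mul1 | r0:50,r1:Mul1,r2:25,r3:Mul2,r4:1
c15: CDB Mul2=10; issue SUB r3<-Add1 | r0:50,r1:Mul1,r2:25,r3:Add1,r4:1
c16: issue ADD r0<-Add2 | r0:Add2,r1:Mul1,r2:25,r3:Add1,r4:1
c17: - | r0:Add2,r1:Mul1,r2:25,r3:Add1,r4:1
c18: CDB Mul1=125 | r0:Add2,r1:125,r2:25,r3:Add1,r4:1
c19: CDB Add2=26 | r0:26,r1:125,r2:25,r3:Add1,r4:1
c20: - | r0:26,r1:125,r2:25,r3:Add1,r4:1
c21: CDB Add1=124 | r0:26,r1:125,r2:25,r3:124,r4:1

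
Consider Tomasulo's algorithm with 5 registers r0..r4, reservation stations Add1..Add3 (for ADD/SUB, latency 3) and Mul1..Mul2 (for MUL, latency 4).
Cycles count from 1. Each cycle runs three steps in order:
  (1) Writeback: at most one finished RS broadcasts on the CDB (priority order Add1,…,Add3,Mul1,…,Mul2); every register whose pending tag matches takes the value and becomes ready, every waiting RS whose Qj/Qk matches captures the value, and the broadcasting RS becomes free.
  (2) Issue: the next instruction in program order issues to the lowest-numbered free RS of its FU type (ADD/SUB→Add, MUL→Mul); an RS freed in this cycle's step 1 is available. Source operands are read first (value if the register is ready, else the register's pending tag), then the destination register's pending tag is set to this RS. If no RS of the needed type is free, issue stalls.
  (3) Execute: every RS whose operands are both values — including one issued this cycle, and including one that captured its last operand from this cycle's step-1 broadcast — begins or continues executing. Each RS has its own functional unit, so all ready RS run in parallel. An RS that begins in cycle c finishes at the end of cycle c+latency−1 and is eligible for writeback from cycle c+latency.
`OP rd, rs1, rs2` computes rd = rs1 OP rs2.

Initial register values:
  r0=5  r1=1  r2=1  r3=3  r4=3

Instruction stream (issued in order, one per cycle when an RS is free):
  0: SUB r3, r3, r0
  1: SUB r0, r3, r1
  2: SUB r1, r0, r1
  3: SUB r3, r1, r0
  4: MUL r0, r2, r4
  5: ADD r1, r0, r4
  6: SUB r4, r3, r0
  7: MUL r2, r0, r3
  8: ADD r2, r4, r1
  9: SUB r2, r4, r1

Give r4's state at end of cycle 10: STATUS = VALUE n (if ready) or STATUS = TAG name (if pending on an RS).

c1: issue SUB r3<-Add1 | r0:5,r1:1,r2:1,r3:Add1,r4:3
c2: issue SUB r0<-Add2 | r0:Add2,r1:1,r2:1,r3:Add1,r4:3
c3: issue SUB r1<-Add3 | r0:Add2,r1:Add3,r2:1,r3:Add1,r4:3
c4: CDB Add1=-2; issue SUB r3<-Add1 | r0:Add2,r1:Add3,r2:1,r3:Add1,r4:3
c5: issue MUL r0<-Mul1 | r0:Mul1,r1:Add3,r2:1,r3:Add1,r4:3
c6: stall | r0:Mul1,r1:Add3,r2:1,r3:Add1,r4:3
c7: CDB Add2=-3; issue ADD r1<-Add2 | r0:Mul1,r1:Add2,r2:1,r3:Add1,r4:3
c8: stall | r0:Mul1,r1:Add2,r2:1,r3:Add1,r4:3
c9: CDB Mul1=3; stall | r0:3,r1:Add2,r2:1,r3:Add1,r4:3
c10: CDB Add3=-4; issue SUB r4<-Add3 | r0:3,r1:Add2,r2:1,r3:Add1,r4:Add3

STATUS = TAG Add3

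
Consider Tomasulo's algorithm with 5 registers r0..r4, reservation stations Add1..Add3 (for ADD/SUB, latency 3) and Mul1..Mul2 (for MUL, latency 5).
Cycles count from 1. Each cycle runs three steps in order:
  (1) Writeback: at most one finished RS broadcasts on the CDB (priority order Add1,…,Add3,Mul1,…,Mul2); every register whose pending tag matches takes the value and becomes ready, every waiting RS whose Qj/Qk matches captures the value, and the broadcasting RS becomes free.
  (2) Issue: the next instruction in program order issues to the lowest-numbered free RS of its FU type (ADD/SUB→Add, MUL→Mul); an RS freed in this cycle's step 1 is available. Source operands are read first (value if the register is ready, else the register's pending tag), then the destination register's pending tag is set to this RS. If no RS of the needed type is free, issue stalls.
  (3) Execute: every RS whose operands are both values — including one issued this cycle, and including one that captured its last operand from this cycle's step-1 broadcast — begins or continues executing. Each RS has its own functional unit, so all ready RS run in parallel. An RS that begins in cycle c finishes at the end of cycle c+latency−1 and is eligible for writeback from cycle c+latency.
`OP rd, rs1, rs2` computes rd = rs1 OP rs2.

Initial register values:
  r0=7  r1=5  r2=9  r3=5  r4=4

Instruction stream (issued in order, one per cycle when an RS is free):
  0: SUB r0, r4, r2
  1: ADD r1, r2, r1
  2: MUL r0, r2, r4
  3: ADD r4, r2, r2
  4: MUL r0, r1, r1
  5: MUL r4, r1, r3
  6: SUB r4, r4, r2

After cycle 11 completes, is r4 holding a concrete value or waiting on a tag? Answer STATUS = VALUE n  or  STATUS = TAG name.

STATUS = TAG Add1

  c1: issue SUB r0<-Add1  regs: r0:Add1,r1:5,r2:9,r3:5,r4:4
  c2: issue ADD r1<-Add2  regs: r0:Add1,r1:Add2,r2:9,r3:5,r4:4
  c3: issue MUL r0<-Mul1  regs: r0:Mul1,r1:Add2,r2:9,r3:5,r4:4
  c4: CDB Add1=-5; issue ADD r4<-Add1  regs: r0:Mul1,r1:Add2,r2:9,r3:5,r4:Add1
  c5: CDB Add2=14; issue MUL r0<-Mul2  regs: r0:Mul2,r1:14,r2:9,r3:5,r4:Add1
  c6: stall  regs: r0:Mul2,r1:14,r2:9,r3:5,r4:Add1
  c7: CDB Add1=18; stall  regs: r0:Mul2,r1:14,r2:9,r3:5,r4:18
  c8: CDB Mul1=36; issue MUL r4<-Mul1  regs: r0:Mul2,r1:14,r2:9,r3:5,r4:Mul1
  c9: issue SUB r4<-Add1  regs: r0:Mul2,r1:14,r2:9,r3:5,r4:Add1
  c10: CDB Mul2=196  regs: r0:196,r1:14,r2:9,r3:5,r4:Add1
  c11: -  regs: r0:196,r1:14,r2:9,r3:5,r4:Add1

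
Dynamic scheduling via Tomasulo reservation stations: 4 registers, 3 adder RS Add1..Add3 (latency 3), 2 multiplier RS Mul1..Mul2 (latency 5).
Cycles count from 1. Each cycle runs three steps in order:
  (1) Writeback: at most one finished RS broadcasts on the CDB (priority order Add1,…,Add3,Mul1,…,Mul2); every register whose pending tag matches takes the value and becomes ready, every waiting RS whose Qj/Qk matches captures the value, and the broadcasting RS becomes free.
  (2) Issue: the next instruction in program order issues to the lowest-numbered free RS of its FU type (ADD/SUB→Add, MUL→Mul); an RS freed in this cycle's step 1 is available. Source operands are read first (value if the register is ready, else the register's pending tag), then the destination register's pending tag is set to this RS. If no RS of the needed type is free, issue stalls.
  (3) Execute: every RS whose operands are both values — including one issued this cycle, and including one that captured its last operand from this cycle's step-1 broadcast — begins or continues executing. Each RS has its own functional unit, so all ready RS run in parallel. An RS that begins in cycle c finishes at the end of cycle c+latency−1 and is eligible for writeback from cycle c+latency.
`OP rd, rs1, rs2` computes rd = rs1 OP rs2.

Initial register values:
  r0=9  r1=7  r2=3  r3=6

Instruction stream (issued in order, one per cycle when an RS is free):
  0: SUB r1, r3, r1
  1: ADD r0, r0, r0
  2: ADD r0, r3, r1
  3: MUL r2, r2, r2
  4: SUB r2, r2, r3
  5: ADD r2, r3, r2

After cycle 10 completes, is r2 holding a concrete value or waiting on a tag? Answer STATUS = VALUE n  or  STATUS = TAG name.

STATUS = TAG Add2

  c1: issue SUB r1<-Add1  regs: r0:9,r1:Add1,r2:3,r3:6
  c2: issue ADD r0<-Add2  regs: r0:Add2,r1:Add1,r2:3,r3:6
  c3: issue ADD r0<-Add3  regs: r0:Add3,r1:Add1,r2:3,r3:6
  c4: CDB Add1=-1; issue MUL r2<-Mul1  regs: r0:Add3,r1:-1,r2:Mul1,r3:6
  c5: CDB Add2=18; issue SUB r2<-Add1  regs: r0:Add3,r1:-1,r2:Add1,r3:6
  c6: issue ADD r2<-Add2  regs: r0:Add3,r1:-1,r2:Add2,r3:6
  c7: CDB Add3=5  regs: r0:5,r1:-1,r2:Add2,r3:6
  c8: -  regs: r0:5,r1:-1,r2:Add2,r3:6
  c9: CDB Mul1=9  regs: r0:5,r1:-1,r2:Add2,r3:6
  c10: -  regs: r0:5,r1:-1,r2:Add2,r3:6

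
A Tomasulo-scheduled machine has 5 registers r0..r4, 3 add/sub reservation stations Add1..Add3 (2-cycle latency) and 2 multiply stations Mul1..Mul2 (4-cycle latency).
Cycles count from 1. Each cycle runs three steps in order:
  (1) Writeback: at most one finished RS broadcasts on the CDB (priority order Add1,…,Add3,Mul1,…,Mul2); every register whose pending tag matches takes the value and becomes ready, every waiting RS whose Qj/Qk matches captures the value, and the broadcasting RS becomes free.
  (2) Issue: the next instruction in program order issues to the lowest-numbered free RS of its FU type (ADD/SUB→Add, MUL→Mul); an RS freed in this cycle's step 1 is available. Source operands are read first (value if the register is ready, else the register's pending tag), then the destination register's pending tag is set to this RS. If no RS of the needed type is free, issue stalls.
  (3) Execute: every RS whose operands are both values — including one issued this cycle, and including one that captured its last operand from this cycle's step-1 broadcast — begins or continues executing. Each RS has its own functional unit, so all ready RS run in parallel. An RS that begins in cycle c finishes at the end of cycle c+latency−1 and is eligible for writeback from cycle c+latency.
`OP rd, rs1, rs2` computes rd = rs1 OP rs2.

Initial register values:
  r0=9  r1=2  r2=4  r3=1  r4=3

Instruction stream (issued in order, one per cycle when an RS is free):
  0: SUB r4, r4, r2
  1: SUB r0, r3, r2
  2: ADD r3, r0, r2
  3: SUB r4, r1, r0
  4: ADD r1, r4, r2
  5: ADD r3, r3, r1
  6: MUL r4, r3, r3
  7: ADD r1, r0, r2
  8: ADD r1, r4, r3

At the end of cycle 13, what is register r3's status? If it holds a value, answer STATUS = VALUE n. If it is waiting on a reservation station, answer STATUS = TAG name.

cycle 1: issue SUB r4<-Add1 // r0:9,r1:2,r2:4,r3:1,r4:Add1
cycle 2: issue SUB r0<-Add2 // r0:Add2,r1:2,r2:4,r3:1,r4:Add1
cycle 3: CDB Add1=-1; issue ADD r3<-Add1 // r0:Add2,r1:2,r2:4,r3:Add1,r4:-1
cycle 4: CDB Add2=-3; issue SUB r4<-Add2 // r0:-3,r1:2,r2:4,r3:Add1,r4:Add2
cycle 5: issue ADD r1<-Add3 // r0:-3,r1:Add3,r2:4,r3:Add1,r4:Add2
cycle 6: CDB Add1=1; issue ADD r3<-Add1 // r0:-3,r1:Add3,r2:4,r3:Add1,r4:Add2
cycle 7: CDB Add2=5; issue MUL r4<-Mul1 // r0:-3,r1:Add3,r2:4,r3:Add1,r4:Mul1
cycle 8: issue ADD r1<-Add2 // r0:-3,r1:Add2,r2:4,r3:Add1,r4:Mul1
cycle 9: CDB Add3=9; issue ADD r1<-Add3 // r0:-3,r1:Add3,r2:4,r3:Add1,r4:Mul1
cycle 10: CDB Add2=1 // r0:-3,r1:Add3,r2:4,r3:Add1,r4:Mul1
cycle 11: CDB Add1=10 // r0:-3,r1:Add3,r2:4,r3:10,r4:Mul1
cycle 12: - // r0:-3,r1:Add3,r2:4,r3:10,r4:Mul1
cycle 13: - // r0:-3,r1:Add3,r2:4,r3:10,r4:Mul1

STATUS = VALUE 10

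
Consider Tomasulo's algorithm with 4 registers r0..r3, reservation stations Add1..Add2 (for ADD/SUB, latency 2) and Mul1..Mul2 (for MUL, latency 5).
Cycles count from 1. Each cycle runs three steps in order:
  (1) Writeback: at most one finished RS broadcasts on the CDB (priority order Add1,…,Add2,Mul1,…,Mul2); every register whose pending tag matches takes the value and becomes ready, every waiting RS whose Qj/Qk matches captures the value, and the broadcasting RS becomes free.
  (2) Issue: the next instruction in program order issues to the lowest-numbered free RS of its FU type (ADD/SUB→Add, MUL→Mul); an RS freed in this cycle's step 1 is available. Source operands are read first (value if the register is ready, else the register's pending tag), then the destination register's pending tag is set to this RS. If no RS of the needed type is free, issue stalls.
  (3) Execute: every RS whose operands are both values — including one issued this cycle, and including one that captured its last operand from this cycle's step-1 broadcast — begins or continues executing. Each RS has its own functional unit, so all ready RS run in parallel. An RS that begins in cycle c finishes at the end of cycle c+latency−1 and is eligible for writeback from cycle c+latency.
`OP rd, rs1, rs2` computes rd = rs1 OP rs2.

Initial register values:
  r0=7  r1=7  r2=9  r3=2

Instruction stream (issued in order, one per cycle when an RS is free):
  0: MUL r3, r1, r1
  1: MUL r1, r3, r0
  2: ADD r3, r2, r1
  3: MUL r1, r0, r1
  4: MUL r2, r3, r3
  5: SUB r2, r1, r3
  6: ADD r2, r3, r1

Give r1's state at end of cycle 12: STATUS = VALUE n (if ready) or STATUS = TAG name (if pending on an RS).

STATUS = TAG Mul1

c1: issue MUL r3<-Mul1 | r0:7,r1:7,r2:9,r3:Mul1
c2: issue MUL r1<-Mul2 | r0:7,r1:Mul2,r2:9,r3:Mul1
c3: issue ADD r3<-Add1 | r0:7,r1:Mul2,r2:9,r3:Add1
c4: stall | r0:7,r1:Mul2,r2:9,r3:Add1
c5: stall | r0:7,r1:Mul2,r2:9,r3:Add1
c6: CDB Mul1=49; issue MUL r1<-Mul1 | r0:7,r1:Mul1,r2:9,r3:Add1
c7: stall | r0:7,r1:Mul1,r2:9,r3:Add1
c8: stall | r0:7,r1:Mul1,r2:9,r3:Add1
c9: stall | r0:7,r1:Mul1,r2:9,r3:Add1
c10: stall | r0:7,r1:Mul1,r2:9,r3:Add1
c11: CDB Mul2=343; issue MUL r2<-Mul2 | r0:7,r1:Mul1,r2:Mul2,r3:Add1
c12: issue SUB r2<-Add2 | r0:7,r1:Mul1,r2:Add2,r3:Add1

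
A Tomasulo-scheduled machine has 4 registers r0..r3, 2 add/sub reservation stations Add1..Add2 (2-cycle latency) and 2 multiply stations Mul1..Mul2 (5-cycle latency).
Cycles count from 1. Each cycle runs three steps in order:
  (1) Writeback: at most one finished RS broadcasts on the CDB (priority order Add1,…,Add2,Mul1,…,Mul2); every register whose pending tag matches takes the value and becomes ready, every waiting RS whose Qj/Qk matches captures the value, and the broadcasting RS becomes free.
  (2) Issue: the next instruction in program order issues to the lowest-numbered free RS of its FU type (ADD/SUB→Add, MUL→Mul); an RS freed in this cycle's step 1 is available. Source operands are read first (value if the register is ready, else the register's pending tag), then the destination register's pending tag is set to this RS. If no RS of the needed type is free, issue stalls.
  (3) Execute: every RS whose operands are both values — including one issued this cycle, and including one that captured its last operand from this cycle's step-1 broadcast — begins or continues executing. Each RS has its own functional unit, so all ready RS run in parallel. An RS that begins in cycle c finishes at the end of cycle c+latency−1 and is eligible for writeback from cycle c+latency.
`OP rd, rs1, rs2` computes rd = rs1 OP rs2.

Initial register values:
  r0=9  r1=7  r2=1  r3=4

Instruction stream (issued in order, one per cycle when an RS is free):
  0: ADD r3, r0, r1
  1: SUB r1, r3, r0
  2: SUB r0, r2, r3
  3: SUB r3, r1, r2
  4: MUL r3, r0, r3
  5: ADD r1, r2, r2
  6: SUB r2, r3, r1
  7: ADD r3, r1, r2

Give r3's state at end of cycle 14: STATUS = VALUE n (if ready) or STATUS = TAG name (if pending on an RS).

STATUS = TAG Add2

c1: issue ADD r3<-Add1 | r0:9,r1:7,r2:1,r3:Add1
c2: issue SUB r1<-Add2 | r0:9,r1:Add2,r2:1,r3:Add1
c3: CDB Add1=16; issue SUB r0<-Add1 | r0:Add1,r1:Add2,r2:1,r3:16
c4: stall | r0:Add1,r1:Add2,r2:1,r3:16
c5: CDB Add1=-15; issue SUB r3<-Add1 | r0:-15,r1:Add2,r2:1,r3:Add1
c6: CDB Add2=7; issue MUL r3<-Mul1 | r0:-15,r1:7,r2:1,r3:Mul1
c7: issue ADD r1<-Add2 | r0:-15,r1:Add2,r2:1,r3:Mul1
c8: CDB Add1=6; issue SUB r2<-Add1 | r0:-15,r1:Add2,r2:Add1,r3:Mul1
c9: CDB Add2=2; issue ADD r3<-Add2 | r0:-15,r1:2,r2:Add1,r3:Add2
c10: - | r0:-15,r1:2,r2:Add1,r3:Add2
c11: - | r0:-15,r1:2,r2:Add1,r3:Add2
c12: - | r0:-15,r1:2,r2:Add1,r3:Add2
c13: CDB Mul1=-90 | r0:-15,r1:2,r2:Add1,r3:Add2
c14: - | r0:-15,r1:2,r2:Add1,r3:Add2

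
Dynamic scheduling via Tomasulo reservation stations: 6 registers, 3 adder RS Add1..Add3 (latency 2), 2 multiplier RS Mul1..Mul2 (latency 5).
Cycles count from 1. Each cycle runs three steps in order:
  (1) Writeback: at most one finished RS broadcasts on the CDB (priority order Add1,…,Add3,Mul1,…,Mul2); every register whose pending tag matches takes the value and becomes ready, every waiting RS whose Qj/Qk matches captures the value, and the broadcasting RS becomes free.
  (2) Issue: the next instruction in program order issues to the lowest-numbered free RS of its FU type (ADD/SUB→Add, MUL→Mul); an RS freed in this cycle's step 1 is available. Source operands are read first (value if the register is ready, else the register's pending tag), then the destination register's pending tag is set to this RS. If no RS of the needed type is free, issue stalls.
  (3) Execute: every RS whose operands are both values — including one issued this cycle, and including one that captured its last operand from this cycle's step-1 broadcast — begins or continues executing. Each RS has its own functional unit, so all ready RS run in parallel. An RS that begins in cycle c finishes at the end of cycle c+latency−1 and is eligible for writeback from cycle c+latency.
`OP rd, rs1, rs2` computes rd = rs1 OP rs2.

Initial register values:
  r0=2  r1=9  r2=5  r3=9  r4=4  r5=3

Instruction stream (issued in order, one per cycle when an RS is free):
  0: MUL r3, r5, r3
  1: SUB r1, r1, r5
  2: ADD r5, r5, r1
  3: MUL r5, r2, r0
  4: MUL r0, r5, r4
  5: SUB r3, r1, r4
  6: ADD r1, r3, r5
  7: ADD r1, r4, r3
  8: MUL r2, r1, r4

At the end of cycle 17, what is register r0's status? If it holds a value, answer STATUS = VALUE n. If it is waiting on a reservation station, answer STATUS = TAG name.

STATUS = VALUE 40

c1: issue MUL r3<-Mul1 | r0:2,r1:9,r2:5,r3:Mul1,r4:4,r5:3
c2: issue SUB r1<-Add1 | r0:2,r1:Add1,r2:5,r3:Mul1,r4:4,r5:3
c3: issue ADD r5<-Add2 | r0:2,r1:Add1,r2:5,r3:Mul1,r4:4,r5:Add2
c4: CDB Add1=6; issue MUL r5<-Mul2 | r0:2,r1:6,r2:5,r3:Mul1,r4:4,r5:Mul2
c5: stall | r0:2,r1:6,r2:5,r3:Mul1,r4:4,r5:Mul2
c6: CDB Add2=9; stall | r0:2,r1:6,r2:5,r3:Mul1,r4:4,r5:Mul2
c7: CDB Mul1=27; issue MUL r0<-Mul1 | r0:Mul1,r1:6,r2:5,r3:27,r4:4,r5:Mul2
c8: issue SUB r3<-Add1 | r0:Mul1,r1:6,r2:5,r3:Add1,r4:4,r5:Mul2
c9: CDB Mul2=10; issue ADD r1<-Add2 | r0:Mul1,r1:Add2,r2:5,r3:Add1,r4:4,r5:10
c10: CDB Add1=2; issue ADD r1<-Add1 | r0:Mul1,r1:Add1,r2:5,r3:2,r4:4,r5:10
c11: issue MUL r2<-Mul2 | r0:Mul1,r1:Add1,r2:Mul2,r3:2,r4:4,r5:10
c12: CDB Add1=6 | r0:Mul1,r1:6,r2:Mul2,r3:2,r4:4,r5:10
c13: CDB Add2=12 | r0:Mul1,r1:6,r2:Mul2,r3:2,r4:4,r5:10
c14: CDB Mul1=40 | r0:40,r1:6,r2:Mul2,r3:2,r4:4,r5:10
c15: - | r0:40,r1:6,r2:Mul2,r3:2,r4:4,r5:10
c16: - | r0:40,r1:6,r2:Mul2,r3:2,r4:4,r5:10
c17: CDB Mul2=24 | r0:40,r1:6,r2:24,r3:2,r4:4,r5:10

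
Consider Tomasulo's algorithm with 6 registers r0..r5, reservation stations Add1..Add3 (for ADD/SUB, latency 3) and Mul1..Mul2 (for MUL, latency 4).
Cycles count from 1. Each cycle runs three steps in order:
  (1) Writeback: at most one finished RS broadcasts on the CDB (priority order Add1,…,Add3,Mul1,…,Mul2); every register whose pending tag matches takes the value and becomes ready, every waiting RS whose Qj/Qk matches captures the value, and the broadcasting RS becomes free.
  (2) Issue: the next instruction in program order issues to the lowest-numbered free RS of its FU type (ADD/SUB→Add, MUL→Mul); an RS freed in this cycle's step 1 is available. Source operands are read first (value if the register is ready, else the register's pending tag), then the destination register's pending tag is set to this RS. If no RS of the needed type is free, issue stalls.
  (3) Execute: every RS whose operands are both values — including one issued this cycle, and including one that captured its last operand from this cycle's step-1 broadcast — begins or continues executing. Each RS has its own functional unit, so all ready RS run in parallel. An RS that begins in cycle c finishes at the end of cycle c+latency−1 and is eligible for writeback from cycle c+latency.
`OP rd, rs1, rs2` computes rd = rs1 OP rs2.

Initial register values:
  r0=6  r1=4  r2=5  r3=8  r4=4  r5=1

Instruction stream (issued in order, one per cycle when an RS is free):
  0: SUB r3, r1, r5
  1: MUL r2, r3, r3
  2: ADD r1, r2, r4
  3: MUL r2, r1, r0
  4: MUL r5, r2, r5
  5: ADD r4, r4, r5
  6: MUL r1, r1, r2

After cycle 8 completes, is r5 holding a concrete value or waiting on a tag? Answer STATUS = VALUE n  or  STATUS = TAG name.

STATUS = TAG Mul1

  c1: issue SUB r3<-Add1  regs: r0:6,r1:4,r2:5,r3:Add1,r4:4,r5:1
  c2: issue MUL r2<-Mul1  regs: r0:6,r1:4,r2:Mul1,r3:Add1,r4:4,r5:1
  c3: issue ADD r1<-Add2  regs: r0:6,r1:Add2,r2:Mul1,r3:Add1,r4:4,r5:1
  c4: CDB Add1=3; issue MUL r2<-Mul2  regs: r0:6,r1:Add2,r2:Mul2,r3:3,r4:4,r5:1
  c5: stall  regs: r0:6,r1:Add2,r2:Mul2,r3:3,r4:4,r5:1
  c6: stall  regs: r0:6,r1:Add2,r2:Mul2,r3:3,r4:4,r5:1
  c7: stall  regs: r0:6,r1:Add2,r2:Mul2,r3:3,r4:4,r5:1
  c8: CDB Mul1=9; issue MUL r5<-Mul1  regs: r0:6,r1:Add2,r2:Mul2,r3:3,r4:4,r5:Mul1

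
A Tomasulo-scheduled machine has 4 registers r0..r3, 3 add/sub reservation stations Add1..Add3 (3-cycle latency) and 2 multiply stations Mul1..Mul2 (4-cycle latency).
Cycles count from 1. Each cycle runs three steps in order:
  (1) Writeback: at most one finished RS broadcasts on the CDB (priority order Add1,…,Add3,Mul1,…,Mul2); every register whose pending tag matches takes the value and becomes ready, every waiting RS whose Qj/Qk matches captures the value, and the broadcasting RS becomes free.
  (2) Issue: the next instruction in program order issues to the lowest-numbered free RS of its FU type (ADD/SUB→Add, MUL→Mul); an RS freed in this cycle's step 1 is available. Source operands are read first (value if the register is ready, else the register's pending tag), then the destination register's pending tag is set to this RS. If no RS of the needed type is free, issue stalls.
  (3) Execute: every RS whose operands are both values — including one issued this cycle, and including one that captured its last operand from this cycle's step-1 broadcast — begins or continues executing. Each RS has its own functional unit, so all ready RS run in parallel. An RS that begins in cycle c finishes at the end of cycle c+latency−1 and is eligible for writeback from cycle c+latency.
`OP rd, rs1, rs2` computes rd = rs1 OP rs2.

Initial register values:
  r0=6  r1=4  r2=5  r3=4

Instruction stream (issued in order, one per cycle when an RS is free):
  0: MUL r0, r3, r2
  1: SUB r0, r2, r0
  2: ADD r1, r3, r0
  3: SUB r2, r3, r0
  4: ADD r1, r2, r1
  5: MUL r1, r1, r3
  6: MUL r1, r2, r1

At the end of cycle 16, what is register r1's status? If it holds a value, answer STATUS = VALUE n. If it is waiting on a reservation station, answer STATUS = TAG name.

  c1: issue MUL r0<-Mul1  regs: r0:Mul1,r1:4,r2:5,r3:4
  c2: issue SUB r0<-Add1  regs: r0:Add1,r1:4,r2:5,r3:4
  c3: issue ADD r1<-Add2  regs: r0:Add1,r1:Add2,r2:5,r3:4
  c4: issue SUB r2<-Add3  regs: r0:Add1,r1:Add2,r2:Add3,r3:4
  c5: CDB Mul1=20; stall  regs: r0:Add1,r1:Add2,r2:Add3,r3:4
  c6: stall  regs: r0:Add1,r1:Add2,r2:Add3,r3:4
  c7: stall  regs: r0:Add1,r1:Add2,r2:Add3,r3:4
  c8: CDB Add1=-15; issue ADD r1<-Add1  regs: r0:-15,r1:Add1,r2:Add3,r3:4
  c9: issue MUL r1<-Mul1  regs: r0:-15,r1:Mul1,r2:Add3,r3:4
  c10: issue MUL r1<-Mul2  regs: r0:-15,r1:Mul2,r2:Add3,r3:4
  c11: CDB Add2=-11  regs: r0:-15,r1:Mul2,r2:Add3,r3:4
  c12: CDB Add3=19  regs: r0:-15,r1:Mul2,r2:19,r3:4
  c13: -  regs: r0:-15,r1:Mul2,r2:19,r3:4
  c14: -  regs: r0:-15,r1:Mul2,r2:19,r3:4
  c15: CDB Add1=8  regs: r0:-15,r1:Mul2,r2:19,r3:4
  c16: -  regs: r0:-15,r1:Mul2,r2:19,r3:4

STATUS = TAG Mul2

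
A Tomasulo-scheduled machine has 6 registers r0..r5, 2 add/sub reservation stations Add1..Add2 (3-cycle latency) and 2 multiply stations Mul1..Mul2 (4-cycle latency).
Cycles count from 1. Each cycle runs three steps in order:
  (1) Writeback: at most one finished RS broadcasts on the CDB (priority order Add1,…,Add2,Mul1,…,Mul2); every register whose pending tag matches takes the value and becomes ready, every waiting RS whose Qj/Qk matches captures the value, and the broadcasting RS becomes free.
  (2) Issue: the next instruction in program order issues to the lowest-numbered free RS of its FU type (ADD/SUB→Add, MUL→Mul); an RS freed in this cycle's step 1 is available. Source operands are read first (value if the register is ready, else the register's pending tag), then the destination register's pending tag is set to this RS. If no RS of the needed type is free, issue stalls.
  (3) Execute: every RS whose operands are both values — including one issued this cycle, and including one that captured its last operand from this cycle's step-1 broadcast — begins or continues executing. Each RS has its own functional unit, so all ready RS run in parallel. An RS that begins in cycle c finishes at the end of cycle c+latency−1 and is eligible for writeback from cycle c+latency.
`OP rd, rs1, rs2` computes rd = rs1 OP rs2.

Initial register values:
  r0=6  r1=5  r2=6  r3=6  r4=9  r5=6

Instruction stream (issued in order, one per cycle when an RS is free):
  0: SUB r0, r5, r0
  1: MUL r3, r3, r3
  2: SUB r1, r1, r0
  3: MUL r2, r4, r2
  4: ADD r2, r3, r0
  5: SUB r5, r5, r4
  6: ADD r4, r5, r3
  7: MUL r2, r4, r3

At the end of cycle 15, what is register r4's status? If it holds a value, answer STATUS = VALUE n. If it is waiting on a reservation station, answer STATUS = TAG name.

STATUS = VALUE 33

cycle 1: issue SUB r0<-Add1 // r0:Add1,r1:5,r2:6,r3:6,r4:9,r5:6
cycle 2: issue MUL r3<-Mul1 // r0:Add1,r1:5,r2:6,r3:Mul1,r4:9,r5:6
cycle 3: issue SUB r1<-Add2 // r0:Add1,r1:Add2,r2:6,r3:Mul1,r4:9,r5:6
cycle 4: CDB Add1=0; issue MUL r2<-Mul2 // r0:0,r1:Add2,r2:Mul2,r3:Mul1,r4:9,r5:6
cycle 5: issue ADD r2<-Add1 // r0:0,r1:Add2,r2:Add1,r3:Mul1,r4:9,r5:6
cycle 6: CDB Mul1=36; stall // r0:0,r1:Add2,r2:Add1,r3:36,r4:9,r5:6
cycle 7: CDB Add2=5; issue SUB r5<-Add2 // r0:0,r1:5,r2:Add1,r3:36,r4:9,r5:Add2
cycle 8: CDB Mul2=54; stall // r0:0,r1:5,r2:Add1,r3:36,r4:9,r5:Add2
cycle 9: CDB Add1=36; issue ADD r4<-Add1 // r0:0,r1:5,r2:36,r3:36,r4:Add1,r5:Add2
cycle 10: CDB Add2=-3; issue MUL r2<-Mul1 // r0:0,r1:5,r2:Mul1,r3:36,r4:Add1,r5:-3
cycle 11: - // r0:0,r1:5,r2:Mul1,r3:36,r4:Add1,r5:-3
cycle 12: - // r0:0,r1:5,r2:Mul1,r3:36,r4:Add1,r5:-3
cycle 13: CDB Add1=33 // r0:0,r1:5,r2:Mul1,r3:36,r4:33,r5:-3
cycle 14: - // r0:0,r1:5,r2:Mul1,r3:36,r4:33,r5:-3
cycle 15: - // r0:0,r1:5,r2:Mul1,r3:36,r4:33,r5:-3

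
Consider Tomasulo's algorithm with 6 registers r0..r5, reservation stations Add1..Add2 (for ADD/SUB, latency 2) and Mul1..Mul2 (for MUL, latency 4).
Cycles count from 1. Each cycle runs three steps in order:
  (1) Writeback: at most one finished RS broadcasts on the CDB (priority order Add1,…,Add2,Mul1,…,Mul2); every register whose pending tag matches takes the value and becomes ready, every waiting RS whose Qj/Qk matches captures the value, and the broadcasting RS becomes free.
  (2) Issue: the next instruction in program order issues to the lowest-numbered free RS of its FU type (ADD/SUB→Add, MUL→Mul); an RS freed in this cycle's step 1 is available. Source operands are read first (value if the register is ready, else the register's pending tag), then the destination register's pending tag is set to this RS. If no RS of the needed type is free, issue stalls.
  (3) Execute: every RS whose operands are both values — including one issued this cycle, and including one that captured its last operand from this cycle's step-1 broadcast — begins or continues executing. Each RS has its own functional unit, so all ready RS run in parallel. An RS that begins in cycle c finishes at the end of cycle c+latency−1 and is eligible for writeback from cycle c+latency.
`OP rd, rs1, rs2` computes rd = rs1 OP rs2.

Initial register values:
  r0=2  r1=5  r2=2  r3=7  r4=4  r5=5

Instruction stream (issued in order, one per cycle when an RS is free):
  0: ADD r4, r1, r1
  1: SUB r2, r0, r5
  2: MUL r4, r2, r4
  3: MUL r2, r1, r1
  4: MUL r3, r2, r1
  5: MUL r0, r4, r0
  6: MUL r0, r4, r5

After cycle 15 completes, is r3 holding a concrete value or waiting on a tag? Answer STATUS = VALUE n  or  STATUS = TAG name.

c1: issue ADD r4<-Add1 | r0:2,r1:5,r2:2,r3:7,r4:Add1,r5:5
c2: issue SUB r2<-Add2 | r0:2,r1:5,r2:Add2,r3:7,r4:Add1,r5:5
c3: CDB Add1=10; issue MUL r4<-Mul1 | r0:2,r1:5,r2:Add2,r3:7,r4:Mul1,r5:5
c4: CDB Add2=-3; issue MUL r2<-Mul2 | r0:2,r1:5,r2:Mul2,r3:7,r4:Mul1,r5:5
c5: stall | r0:2,r1:5,r2:Mul2,r3:7,r4:Mul1,r5:5
c6: stall | r0:2,r1:5,r2:Mul2,r3:7,r4:Mul1,r5:5
c7: stall | r0:2,r1:5,r2:Mul2,r3:7,r4:Mul1,r5:5
c8: CDB Mul1=-30; issue MUL r3<-Mul1 | r0:2,r1:5,r2:Mul2,r3:Mul1,r4:-30,r5:5
c9: CDB Mul2=25; issue MUL r0<-Mul2 | r0:Mul2,r1:5,r2:25,r3:Mul1,r4:-30,r5:5
c10: stall | r0:Mul2,r1:5,r2:25,r3:Mul1,r4:-30,r5:5
c11: stall | r0:Mul2,r1:5,r2:25,r3:Mul1,r4:-30,r5:5
c12: stall | r0:Mul2,r1:5,r2:25,r3:Mul1,r4:-30,r5:5
c13: CDB Mul1=125; issue MUL r0<-Mul1 | r0:Mul1,r1:5,r2:25,r3:125,r4:-30,r5:5
c14: CDB Mul2=-60 | r0:Mul1,r1:5,r2:25,r3:125,r4:-30,r5:5
c15: - | r0:Mul1,r1:5,r2:25,r3:125,r4:-30,r5:5

STATUS = VALUE 125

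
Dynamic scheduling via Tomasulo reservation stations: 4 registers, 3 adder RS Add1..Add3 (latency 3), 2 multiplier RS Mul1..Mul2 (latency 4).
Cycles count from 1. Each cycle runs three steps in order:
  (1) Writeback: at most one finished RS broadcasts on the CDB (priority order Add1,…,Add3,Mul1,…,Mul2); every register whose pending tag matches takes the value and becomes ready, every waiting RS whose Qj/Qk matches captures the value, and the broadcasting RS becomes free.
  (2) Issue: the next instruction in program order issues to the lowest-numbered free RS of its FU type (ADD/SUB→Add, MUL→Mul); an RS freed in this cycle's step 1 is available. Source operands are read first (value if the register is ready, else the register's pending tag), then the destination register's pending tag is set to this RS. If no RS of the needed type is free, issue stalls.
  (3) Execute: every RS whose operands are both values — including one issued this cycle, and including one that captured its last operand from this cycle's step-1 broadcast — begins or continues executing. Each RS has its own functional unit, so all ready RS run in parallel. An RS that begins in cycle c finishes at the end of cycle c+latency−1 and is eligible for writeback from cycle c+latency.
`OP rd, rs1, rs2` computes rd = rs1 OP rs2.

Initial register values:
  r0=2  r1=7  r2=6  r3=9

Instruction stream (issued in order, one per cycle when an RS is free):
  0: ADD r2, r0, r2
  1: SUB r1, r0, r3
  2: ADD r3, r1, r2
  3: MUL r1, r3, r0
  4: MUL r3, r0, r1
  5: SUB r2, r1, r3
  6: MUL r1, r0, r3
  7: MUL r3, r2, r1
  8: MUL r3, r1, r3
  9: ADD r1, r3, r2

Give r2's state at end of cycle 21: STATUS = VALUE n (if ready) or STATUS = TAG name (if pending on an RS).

  c1: issue ADD r2<-Add1  regs: r0:2,r1:7,r2:Add1,r3:9
  c2: issue SUB r1<-Add2  regs: r0:2,r1:Add2,r2:Add1,r3:9
  c3: issue ADD r3<-Add3  regs: r0:2,r1:Add2,r2:Add1,r3:Add3
  c4: CDB Add1=8; issue MUL r1<-Mul1  regs: r0:2,r1:Mul1,r2:8,r3:Add3
  c5: CDB Add2=-7; issue MUL r3<-Mul2  regs: r0:2,r1:Mul1,r2:8,r3:Mul2
  c6: issue SUB r2<-Add1  regs: r0:2,r1:Mul1,r2:Add1,r3:Mul2
  c7: stall  regs: r0:2,r1:Mul1,r2:Add1,r3:Mul2
  c8: CDB Add3=1; stall  regs: r0:2,r1:Mul1,r2:Add1,r3:Mul2
  c9: stall  regs: r0:2,r1:Mul1,r2:Add1,r3:Mul2
  c10: stall  regs: r0:2,r1:Mul1,r2:Add1,r3:Mul2
  c11: stall  regs: r0:2,r1:Mul1,r2:Add1,r3:Mul2
  c12: CDB Mul1=2; issue MUL r1<-Mul1  regs: r0:2,r1:Mul1,r2:Add1,r3:Mul2
  c13: stall  regs: r0:2,r1:Mul1,r2:Add1,r3:Mul2
  c14: stall  regs: r0:2,r1:Mul1,r2:Add1,r3:Mul2
  c15: stall  regs: r0:2,r1:Mul1,r2:Add1,r3:Mul2
  c16: CDB Mul2=4; issue MUL r3<-Mul2  regs: r0:2,r1:Mul1,r2:Add1,r3:Mul2
  c17: stall  regs: r0:2,r1:Mul1,r2:Add1,r3:Mul2
  c18: stall  regs: r0:2,r1:Mul1,r2:Add1,r3:Mul2
  c19: CDB Add1=-2; stall  regs: r0:2,r1:Mul1,r2:-2,r3:Mul2
  c20: CDB Mul1=8; issue MUL r3<-Mul1  regs: r0:2,r1:8,r2:-2,r3:Mul1
  c21: issue ADD r1<-Add1  regs: r0:2,r1:Add1,r2:-2,r3:Mul1

STATUS = VALUE -2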